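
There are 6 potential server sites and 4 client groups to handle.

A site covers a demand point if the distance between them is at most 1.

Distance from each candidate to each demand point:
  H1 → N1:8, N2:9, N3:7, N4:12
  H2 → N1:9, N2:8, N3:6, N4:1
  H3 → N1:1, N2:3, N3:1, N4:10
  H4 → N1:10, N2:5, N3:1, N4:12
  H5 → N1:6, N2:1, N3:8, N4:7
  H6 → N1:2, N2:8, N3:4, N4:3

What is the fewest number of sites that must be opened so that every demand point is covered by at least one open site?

Coverage sets (demand points within 1 of each site):
  H1: {}
  H2: {N4}
  H3: {N1, N3}
  H4: {N3}
  H5: {N2}
  H6: {}
No 2 sites suffice: every size-2 union leaves at least one demand point uncovered.
But {H2, H3, H5} covers everything, so the minimum is 3.

3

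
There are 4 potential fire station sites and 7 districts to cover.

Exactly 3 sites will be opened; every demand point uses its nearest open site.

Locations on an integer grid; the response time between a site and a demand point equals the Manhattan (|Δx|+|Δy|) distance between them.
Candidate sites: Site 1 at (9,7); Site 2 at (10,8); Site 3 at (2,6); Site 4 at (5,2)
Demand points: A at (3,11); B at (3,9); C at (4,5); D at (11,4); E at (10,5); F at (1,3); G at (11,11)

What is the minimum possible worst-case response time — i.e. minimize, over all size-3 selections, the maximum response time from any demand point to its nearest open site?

6

Open {Site 1, Site 2, Site 3}.
  Farthest demand point is A at response time 6 (to Site 3); all others are ≤ 6.
With {Site 1, Site 3, Site 4} the worst case is 6.
With {Site 2, Site 3, Site 4} the worst case is 6.
No size-3 selection achieves below 6.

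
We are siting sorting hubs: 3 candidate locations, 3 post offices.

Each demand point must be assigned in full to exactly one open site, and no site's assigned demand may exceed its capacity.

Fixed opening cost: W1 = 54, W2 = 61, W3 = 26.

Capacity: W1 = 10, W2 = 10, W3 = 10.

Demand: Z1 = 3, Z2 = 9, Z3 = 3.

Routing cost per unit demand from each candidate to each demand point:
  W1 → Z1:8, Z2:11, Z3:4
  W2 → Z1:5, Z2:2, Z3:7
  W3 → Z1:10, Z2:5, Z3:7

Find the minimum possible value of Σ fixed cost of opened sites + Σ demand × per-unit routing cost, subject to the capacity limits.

Open {W2, W3}; cheapest assignment that respects the capacities:
  W2 (cap 10, load 9): Z2 — cost 9×2 = 18
  W3 (cap 10, load 6): Z1, Z3 — cost 3×10 + 3×7 = 51
  Shipping 69, fixed 87 → total 156.
  Any other capacity-feasible assignment to {W2, W3} ships for at least 69.
Compare {W1, W3}: its best feasible assignment gives total 161.
Compare {W1, W2}: its best feasible assignment gives total 169.
Every other set of open sites that can feasibly serve all demand totals ≥ 161 even under its best assignment. Minimum: 156.

156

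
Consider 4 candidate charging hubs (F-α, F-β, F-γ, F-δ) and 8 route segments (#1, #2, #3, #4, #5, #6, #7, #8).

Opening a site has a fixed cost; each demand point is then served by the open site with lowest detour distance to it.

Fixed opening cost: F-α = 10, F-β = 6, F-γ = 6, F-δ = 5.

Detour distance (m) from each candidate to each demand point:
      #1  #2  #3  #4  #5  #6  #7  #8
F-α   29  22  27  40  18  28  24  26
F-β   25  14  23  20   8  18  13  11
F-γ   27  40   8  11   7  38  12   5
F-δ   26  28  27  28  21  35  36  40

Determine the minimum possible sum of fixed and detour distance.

Open {F-β, F-γ}: assign each demand point to its cheapest open site.
  #1→F-β 25, #2→F-β 14, #3→F-γ 8, #4→F-γ 11, #5→F-γ 7, #6→F-β 18, #7→F-γ 12, #8→F-γ 5
  detour distance 100, fixed 12 → total 112.
Compare {F-β, F-γ, F-δ}: detour distance 100 + fixed 17 = 117.
Compare {F-α, F-β, F-γ}: detour distance 100 + fixed 22 = 122.
Compare {F-α, F-β, F-γ, F-δ}: detour distance 100 + fixed 27 = 127.
All other subsets cost ≥ 117. Minimum total cost: 112.

112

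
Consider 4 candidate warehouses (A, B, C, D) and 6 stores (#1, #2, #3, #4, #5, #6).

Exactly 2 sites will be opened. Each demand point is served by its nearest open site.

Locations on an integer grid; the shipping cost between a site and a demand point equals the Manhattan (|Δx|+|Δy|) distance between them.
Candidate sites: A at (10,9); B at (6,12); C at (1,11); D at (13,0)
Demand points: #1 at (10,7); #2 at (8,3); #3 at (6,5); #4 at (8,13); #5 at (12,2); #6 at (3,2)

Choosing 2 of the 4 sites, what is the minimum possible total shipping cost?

39

Open {A, D}.
  #1→A 2, #2→A 8, #3→A 8, #4→A 6, #5→D 3, #6→D 12  ⇒ total 39.
Compare {A, B}: total 42.
Compare {B, D}: total 42.
No size-2 selection does better; minimum is 39.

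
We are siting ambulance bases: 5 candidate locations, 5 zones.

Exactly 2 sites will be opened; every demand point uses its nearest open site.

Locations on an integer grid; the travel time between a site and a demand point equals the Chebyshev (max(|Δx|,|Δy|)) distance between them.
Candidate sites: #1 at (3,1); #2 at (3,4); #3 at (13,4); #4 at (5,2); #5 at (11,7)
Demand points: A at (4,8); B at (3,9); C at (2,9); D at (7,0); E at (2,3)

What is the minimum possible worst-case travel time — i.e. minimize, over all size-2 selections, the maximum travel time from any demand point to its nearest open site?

Open {#1, #2}.
  Farthest demand point is B at travel time 5 (to #2); all others are ≤ 5.
With {#2, #3} the worst case is 5.
With {#2, #4} the worst case is 5.
No size-2 selection achieves below 5.

5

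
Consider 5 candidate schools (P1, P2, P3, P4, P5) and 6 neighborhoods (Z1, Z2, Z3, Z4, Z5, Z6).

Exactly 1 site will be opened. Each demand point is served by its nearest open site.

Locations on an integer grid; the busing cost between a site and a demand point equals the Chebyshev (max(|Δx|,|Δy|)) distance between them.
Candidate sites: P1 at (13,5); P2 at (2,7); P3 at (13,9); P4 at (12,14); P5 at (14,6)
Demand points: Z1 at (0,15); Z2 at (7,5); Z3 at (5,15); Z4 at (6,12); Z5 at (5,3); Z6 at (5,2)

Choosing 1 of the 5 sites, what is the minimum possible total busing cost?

Open {P2}.
  Z1→P2 8, Z2→P2 5, Z3→P2 8, Z4→P2 5, Z5→P2 4, Z6→P2 5  ⇒ total 35.
Compare {P3}: total 50.
Compare {P1}: total 52.
No size-1 selection does better; minimum is 35.

35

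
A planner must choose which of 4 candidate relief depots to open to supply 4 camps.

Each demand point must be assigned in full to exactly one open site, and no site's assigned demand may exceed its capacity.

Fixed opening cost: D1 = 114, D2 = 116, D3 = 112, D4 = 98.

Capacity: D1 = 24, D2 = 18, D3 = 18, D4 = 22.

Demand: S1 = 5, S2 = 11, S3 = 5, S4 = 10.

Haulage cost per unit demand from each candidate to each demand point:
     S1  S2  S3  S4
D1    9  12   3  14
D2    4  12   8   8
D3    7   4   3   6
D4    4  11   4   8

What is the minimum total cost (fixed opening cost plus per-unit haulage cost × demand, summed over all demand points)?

Open {D3, D4}; cheapest assignment that respects the capacities:
  D3 (cap 18, load 16): S2, S3 — cost 11×4 + 5×3 = 59
  D4 (cap 22, load 15): S1, S4 — cost 5×4 + 10×8 = 100
  Shipping 159, fixed 210 → total 369.
  Any other capacity-feasible assignment to {D3, D4} ships for at least 159.
Compare {D2, D3}: its best feasible assignment gives total 387.
Compare {D2, D4}: its best feasible assignment gives total 455.
Every other set of open sites that can feasibly serve all demand totals ≥ 387 even under its best assignment. Minimum: 369.

369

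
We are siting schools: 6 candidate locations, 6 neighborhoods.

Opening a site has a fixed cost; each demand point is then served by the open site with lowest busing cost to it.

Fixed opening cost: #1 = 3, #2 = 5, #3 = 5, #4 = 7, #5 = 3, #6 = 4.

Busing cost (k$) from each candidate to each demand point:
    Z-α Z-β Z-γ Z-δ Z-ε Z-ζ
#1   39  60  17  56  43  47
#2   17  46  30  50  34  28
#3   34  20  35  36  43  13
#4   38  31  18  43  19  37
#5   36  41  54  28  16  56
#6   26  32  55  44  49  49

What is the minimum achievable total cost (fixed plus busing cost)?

Open {#1, #2, #3, #5}: assign each demand point to its cheapest open site.
  Z-α→#2 17, Z-β→#3 20, Z-γ→#1 17, Z-δ→#5 28, Z-ε→#5 16, Z-ζ→#3 13
  busing cost 111, fixed 16 → total 127.
Compare {#1, #2, #3, #5, #6}: busing cost 111 + fixed 20 = 131.
Compare {#2, #3, #4, #5}: busing cost 112 + fixed 20 = 132.
Compare {#1, #2, #3, #4, #5}: busing cost 111 + fixed 23 = 134.
All other subsets cost ≥ 131. Minimum total cost: 127.

127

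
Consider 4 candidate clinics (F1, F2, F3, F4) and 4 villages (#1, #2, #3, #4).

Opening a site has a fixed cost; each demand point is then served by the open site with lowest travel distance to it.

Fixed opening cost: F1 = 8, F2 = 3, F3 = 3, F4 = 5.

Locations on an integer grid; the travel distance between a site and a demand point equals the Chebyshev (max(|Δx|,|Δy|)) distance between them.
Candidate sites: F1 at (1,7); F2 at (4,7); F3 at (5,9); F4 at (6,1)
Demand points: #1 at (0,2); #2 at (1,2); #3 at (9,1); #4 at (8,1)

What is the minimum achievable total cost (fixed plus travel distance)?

21

Open {F4}: assign each demand point to its cheapest open site.
  #1→F4 6, #2→F4 5, #3→F4 3, #4→F4 2
  travel distance 16, fixed 5 → total 21.
Compare {F2, F4}: travel distance 15 + fixed 8 = 23.
Compare {F3, F4}: travel distance 16 + fixed 8 = 24.
Compare {F2}: travel distance 22 + fixed 3 = 25.
All other subsets cost ≥ 23. Minimum total cost: 21.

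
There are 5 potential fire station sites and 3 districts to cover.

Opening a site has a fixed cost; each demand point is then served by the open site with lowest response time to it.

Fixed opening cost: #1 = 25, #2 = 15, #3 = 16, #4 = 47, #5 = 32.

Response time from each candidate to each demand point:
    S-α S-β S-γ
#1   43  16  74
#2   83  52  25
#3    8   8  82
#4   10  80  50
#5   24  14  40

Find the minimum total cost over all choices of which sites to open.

Open {#2, #3}: assign each demand point to its cheapest open site.
  S-α→#3 8, S-β→#3 8, S-γ→#2 25
  response time 41, fixed 31 → total 72.
Compare {#1, #2, #3}: response time 41 + fixed 56 = 97.
Compare {#3, #5}: response time 56 + fixed 48 = 104.
Compare {#2, #3, #5}: response time 41 + fixed 63 = 104.
All other subsets cost ≥ 97. Minimum total cost: 72.

72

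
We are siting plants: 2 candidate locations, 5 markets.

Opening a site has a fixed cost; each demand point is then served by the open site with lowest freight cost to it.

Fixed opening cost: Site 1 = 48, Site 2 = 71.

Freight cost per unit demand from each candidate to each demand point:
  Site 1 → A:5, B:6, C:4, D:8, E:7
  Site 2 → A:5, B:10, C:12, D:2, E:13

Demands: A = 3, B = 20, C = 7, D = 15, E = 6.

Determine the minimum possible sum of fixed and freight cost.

354

Open {Site 1, Site 2}: assign each demand point to its cheapest open site.
  A→Site 1 3×5=15, B→Site 1 20×6=120, C→Site 1 7×4=28, D→Site 2 15×2=30, E→Site 1 6×7=42
  freight cost 235, fixed 119 → total 354.
Compare {Site 1}: freight cost 325 + fixed 48 = 373.
Compare {Site 2}: freight cost 407 + fixed 71 = 478.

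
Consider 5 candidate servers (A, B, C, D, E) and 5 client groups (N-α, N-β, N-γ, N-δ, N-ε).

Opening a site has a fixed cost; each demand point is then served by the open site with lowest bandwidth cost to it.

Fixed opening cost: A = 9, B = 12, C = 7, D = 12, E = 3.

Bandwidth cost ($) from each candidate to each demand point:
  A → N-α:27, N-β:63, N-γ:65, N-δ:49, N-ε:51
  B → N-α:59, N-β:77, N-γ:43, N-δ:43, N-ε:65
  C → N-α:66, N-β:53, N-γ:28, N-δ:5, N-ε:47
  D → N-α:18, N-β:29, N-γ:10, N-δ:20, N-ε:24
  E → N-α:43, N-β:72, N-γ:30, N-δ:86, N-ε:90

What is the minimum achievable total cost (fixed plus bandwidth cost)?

Open {C, D}: assign each demand point to its cheapest open site.
  N-α→D 18, N-β→D 29, N-γ→D 10, N-δ→C 5, N-ε→D 24
  bandwidth cost 86, fixed 19 → total 105.
Compare {C, D, E}: bandwidth cost 86 + fixed 22 = 108.
Compare {D}: bandwidth cost 101 + fixed 12 = 113.
Compare {A, C, D}: bandwidth cost 86 + fixed 28 = 114.
All other subsets cost ≥ 108. Minimum total cost: 105.

105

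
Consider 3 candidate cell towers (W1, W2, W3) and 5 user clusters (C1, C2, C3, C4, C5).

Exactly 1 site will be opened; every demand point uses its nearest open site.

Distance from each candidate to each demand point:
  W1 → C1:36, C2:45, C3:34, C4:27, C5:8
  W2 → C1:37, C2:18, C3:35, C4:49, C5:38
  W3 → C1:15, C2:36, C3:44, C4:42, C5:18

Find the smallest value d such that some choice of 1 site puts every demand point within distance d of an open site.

Open {W3}.
  Farthest demand point is C3 at distance 44 (to W3); all others are ≤ 44.
With {W1} the worst case is 45.
With {W2} the worst case is 49.
No size-1 selection achieves below 44.

44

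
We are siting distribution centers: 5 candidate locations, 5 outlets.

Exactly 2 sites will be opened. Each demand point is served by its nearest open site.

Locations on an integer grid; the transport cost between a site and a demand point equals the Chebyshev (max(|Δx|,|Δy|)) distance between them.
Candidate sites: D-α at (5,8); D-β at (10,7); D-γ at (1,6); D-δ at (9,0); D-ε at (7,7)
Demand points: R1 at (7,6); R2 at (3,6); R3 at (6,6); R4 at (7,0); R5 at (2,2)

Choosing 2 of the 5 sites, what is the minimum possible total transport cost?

Open {D-δ, D-ε}.
  R1→D-ε 1, R2→D-ε 4, R3→D-ε 1, R4→D-δ 2, R5→D-ε 5  ⇒ total 13.
Compare {D-α, D-δ}: total 14.
Compare {D-γ, D-ε}: total 14.
No size-2 selection does better; minimum is 13.

13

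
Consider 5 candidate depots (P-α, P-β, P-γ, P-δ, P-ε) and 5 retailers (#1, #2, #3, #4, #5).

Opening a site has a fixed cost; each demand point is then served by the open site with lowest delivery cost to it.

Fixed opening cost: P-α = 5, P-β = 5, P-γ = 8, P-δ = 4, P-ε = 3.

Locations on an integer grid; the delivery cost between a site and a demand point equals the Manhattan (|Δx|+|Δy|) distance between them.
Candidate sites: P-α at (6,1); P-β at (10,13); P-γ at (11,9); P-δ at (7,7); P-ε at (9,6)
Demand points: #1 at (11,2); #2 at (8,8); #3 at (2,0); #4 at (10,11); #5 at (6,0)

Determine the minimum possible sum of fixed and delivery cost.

Open {P-α, P-ε}: assign each demand point to its cheapest open site.
  #1→P-α 6, #2→P-ε 3, #3→P-α 5, #4→P-ε 6, #5→P-α 1
  delivery cost 21, fixed 8 → total 29.
Compare {P-α, P-δ}: delivery cost 21 + fixed 9 = 30.
Compare {P-α, P-β, P-δ}: delivery cost 16 + fixed 14 = 30.
Compare {P-α, P-β, P-ε}: delivery cost 17 + fixed 13 = 30.
All other subsets cost ≥ 30. Minimum total cost: 29.

29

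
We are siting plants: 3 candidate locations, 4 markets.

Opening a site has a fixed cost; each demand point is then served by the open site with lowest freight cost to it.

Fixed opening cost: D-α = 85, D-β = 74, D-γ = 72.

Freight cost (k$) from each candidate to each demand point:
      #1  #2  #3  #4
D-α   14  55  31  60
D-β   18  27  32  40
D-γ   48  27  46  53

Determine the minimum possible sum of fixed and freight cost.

191

Open {D-β}: assign each demand point to its cheapest open site.
  #1→D-β 18, #2→D-β 27, #3→D-β 32, #4→D-β 40
  freight cost 117, fixed 74 → total 191.
Compare {D-α}: freight cost 160 + fixed 85 = 245.
Compare {D-γ}: freight cost 174 + fixed 72 = 246.
Compare {D-β, D-γ}: freight cost 117 + fixed 146 = 263.
All other subsets cost ≥ 245. Minimum total cost: 191.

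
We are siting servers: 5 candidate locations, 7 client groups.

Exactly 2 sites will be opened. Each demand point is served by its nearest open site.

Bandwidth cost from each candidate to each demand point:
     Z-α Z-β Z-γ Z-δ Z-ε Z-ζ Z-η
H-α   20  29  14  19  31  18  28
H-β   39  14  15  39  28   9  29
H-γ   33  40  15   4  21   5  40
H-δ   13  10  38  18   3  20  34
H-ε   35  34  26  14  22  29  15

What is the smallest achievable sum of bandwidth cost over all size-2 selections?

84

Open {H-γ, H-δ}.
  Z-α→H-δ 13, Z-β→H-δ 10, Z-γ→H-γ 15, Z-δ→H-γ 4, Z-ε→H-δ 3, Z-ζ→H-γ 5, Z-η→H-δ 34  ⇒ total 84.
Compare {H-β, H-δ}: total 97.
Compare {H-δ, H-ε}: total 101.
No size-2 selection does better; minimum is 84.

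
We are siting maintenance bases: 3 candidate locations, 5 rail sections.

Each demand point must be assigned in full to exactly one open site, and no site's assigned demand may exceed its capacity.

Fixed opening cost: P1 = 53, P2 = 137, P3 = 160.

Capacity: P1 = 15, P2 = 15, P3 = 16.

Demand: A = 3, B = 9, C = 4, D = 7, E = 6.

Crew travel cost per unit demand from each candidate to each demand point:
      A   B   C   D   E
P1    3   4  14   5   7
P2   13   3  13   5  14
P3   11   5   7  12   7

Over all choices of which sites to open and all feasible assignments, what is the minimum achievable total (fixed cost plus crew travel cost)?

394

Open {P1, P2}; cheapest assignment that respects the capacities:
  P1 (cap 15, load 15): B, E — cost 9×4 + 6×7 = 78
  P2 (cap 15, load 14): A, C, D — cost 3×13 + 4×13 + 7×5 = 126
  Shipping 204, fixed 190 → total 394.
  Any other capacity-feasible assignment to {P1, P2} ships for at least 204.
Compare {P1, P3}: its best feasible assignment gives total 396.
Compare {P1, P2, P3}: its best feasible assignment gives total 491.
Every other set of open sites that can feasibly serve all demand totals ≥ 396 even under its best assignment. Minimum: 394.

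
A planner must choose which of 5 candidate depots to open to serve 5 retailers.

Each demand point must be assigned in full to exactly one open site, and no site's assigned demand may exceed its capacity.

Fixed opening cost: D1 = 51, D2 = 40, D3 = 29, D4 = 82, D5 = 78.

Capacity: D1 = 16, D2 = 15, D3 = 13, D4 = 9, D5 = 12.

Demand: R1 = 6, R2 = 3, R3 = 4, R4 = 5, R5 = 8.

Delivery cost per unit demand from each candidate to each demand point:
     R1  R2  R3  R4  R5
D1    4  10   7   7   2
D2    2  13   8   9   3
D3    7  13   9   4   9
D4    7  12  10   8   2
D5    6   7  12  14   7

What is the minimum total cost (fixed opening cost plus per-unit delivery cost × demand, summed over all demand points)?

200

Open {D2, D3}; cheapest assignment that respects the capacities:
  D2 (cap 15, load 14): R1, R5 — cost 6×2 + 8×3 = 36
  D3 (cap 13, load 12): R2, R3, R4 — cost 3×13 + 4×9 + 5×4 = 95
  Shipping 131, fixed 69 → total 200.
  Any other capacity-feasible assignment to {D2, D3} ships for at least 131.
Compare {D1, D3}: its best feasible assignment gives total 215.
Compare {D1, D2}: its best feasible assignment gives total 216.
Every other set of open sites that can feasibly serve all demand totals ≥ 215 even under its best assignment. Minimum: 200.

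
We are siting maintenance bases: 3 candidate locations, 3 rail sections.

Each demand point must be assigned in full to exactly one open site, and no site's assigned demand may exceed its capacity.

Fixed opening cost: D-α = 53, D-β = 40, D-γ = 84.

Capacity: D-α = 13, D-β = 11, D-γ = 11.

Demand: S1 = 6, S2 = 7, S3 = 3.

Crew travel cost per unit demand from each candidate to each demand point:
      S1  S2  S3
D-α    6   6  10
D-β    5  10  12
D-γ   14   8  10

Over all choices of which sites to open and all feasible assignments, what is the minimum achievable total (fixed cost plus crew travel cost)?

Open {D-α, D-β}; cheapest assignment that respects the capacities:
  D-α (cap 13, load 10): S2, S3 — cost 7×6 + 3×10 = 72
  D-β (cap 11, load 6): S1 — cost 6×5 = 30
  Shipping 102, fixed 93 → total 195.
  Any other capacity-feasible assignment to {D-α, D-β} ships for at least 102.
Compare {D-β, D-γ}: its best feasible assignment gives total 240.
Compare {D-α, D-γ}: its best feasible assignment gives total 245.
Every other set of open sites that can feasibly serve all demand totals ≥ 240 even under its best assignment. Minimum: 195.

195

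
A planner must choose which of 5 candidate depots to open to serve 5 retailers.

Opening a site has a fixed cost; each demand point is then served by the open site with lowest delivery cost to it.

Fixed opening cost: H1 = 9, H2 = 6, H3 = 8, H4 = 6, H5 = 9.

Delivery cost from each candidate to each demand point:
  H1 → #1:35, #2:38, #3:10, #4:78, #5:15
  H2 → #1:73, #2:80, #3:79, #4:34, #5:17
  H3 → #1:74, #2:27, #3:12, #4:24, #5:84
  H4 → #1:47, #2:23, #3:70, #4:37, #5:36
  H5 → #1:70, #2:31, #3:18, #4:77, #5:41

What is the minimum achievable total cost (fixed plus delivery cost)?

128

Open {H1, H3}: assign each demand point to its cheapest open site.
  #1→H1 35, #2→H3 27, #3→H1 10, #4→H3 24, #5→H1 15
  delivery cost 111, fixed 17 → total 128.
Compare {H1, H3, H4}: delivery cost 107 + fixed 23 = 130.
Compare {H1, H2, H3}: delivery cost 111 + fixed 23 = 134.
Compare {H1, H4}: delivery cost 120 + fixed 15 = 135.
All other subsets cost ≥ 130. Minimum total cost: 128.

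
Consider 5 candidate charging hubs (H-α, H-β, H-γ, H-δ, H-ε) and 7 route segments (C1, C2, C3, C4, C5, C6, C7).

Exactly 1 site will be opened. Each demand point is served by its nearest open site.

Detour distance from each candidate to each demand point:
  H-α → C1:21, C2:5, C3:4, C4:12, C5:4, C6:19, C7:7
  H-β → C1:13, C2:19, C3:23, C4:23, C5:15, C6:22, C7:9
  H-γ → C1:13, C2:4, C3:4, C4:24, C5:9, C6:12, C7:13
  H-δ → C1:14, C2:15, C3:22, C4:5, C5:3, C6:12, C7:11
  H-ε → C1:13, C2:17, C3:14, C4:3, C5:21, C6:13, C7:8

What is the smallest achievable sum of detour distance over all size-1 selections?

72

Open {H-α}.
  C1→H-α 21, C2→H-α 5, C3→H-α 4, C4→H-α 12, C5→H-α 4, C6→H-α 19, C7→H-α 7  ⇒ total 72.
Compare {H-γ}: total 79.
Compare {H-δ}: total 82.
No size-1 selection does better; minimum is 72.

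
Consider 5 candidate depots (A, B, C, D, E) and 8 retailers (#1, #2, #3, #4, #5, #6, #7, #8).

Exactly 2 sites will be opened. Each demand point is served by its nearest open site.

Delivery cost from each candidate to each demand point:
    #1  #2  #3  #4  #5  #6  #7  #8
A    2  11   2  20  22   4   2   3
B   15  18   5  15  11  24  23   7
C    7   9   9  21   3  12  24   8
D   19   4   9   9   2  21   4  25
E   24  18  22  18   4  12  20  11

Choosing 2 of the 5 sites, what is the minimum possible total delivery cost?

28

Open {A, D}.
  #1→A 2, #2→D 4, #3→A 2, #4→D 9, #5→D 2, #6→A 4, #7→A 2, #8→A 3  ⇒ total 28.
Compare {A, C}: total 45.
Compare {A, E}: total 46.
No size-2 selection does better; minimum is 28.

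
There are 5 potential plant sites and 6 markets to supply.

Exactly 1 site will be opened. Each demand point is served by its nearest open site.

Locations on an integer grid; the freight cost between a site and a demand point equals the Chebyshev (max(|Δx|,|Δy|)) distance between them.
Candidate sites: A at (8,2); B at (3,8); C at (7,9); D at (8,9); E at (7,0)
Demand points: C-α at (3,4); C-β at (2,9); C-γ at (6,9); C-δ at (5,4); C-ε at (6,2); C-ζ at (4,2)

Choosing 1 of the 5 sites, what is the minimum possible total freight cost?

Open {B}.
  C-α→B 4, C-β→B 1, C-γ→B 3, C-δ→B 4, C-ε→B 6, C-ζ→B 6  ⇒ total 24.
Compare {A}: total 28.
Compare {C}: total 30.
No size-1 selection does better; minimum is 24.

24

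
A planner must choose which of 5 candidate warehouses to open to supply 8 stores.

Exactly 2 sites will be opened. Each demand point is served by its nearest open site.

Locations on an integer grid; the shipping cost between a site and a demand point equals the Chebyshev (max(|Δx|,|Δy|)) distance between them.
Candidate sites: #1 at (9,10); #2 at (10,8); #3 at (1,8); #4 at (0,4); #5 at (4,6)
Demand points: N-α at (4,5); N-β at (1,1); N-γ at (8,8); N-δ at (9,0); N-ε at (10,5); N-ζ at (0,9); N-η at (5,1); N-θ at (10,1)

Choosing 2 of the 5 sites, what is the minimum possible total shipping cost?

32

Open {#2, #5}.
  N-α→#5 1, N-β→#5 5, N-γ→#2 2, N-δ→#5 6, N-ε→#2 3, N-ζ→#5 4, N-η→#5 5, N-θ→#5 6  ⇒ total 32.
Compare {#1, #5}: total 34.
Compare {#3, #5}: total 34.
No size-2 selection does better; minimum is 32.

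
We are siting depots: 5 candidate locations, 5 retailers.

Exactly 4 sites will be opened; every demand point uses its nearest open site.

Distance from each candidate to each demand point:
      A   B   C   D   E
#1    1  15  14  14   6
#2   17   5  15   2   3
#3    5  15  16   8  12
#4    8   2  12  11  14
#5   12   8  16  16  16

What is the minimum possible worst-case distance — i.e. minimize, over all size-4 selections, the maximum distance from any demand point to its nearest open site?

12

Open {#1, #2, #3, #4}.
  Farthest demand point is C at distance 12 (to #4); all others are ≤ 12.
With {#1, #2, #4, #5} the worst case is 12.
With {#1, #3, #4, #5} the worst case is 12.
No size-4 selection achieves below 12.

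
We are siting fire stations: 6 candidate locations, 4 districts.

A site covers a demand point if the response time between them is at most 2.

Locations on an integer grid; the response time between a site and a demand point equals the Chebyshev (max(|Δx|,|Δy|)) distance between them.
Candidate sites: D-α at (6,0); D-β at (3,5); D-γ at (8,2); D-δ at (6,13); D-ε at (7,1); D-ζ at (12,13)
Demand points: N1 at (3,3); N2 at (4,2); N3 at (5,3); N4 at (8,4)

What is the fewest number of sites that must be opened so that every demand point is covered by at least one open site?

Coverage sets (demand points within 2 of each site):
  D-α: {N2}
  D-β: {N1, N3}
  D-γ: {N4}
  D-δ: {}
  D-ε: {N3}
  D-ζ: {}
No 2 sites suffice: every size-2 union leaves at least one demand point uncovered.
But {D-α, D-β, D-γ} covers everything, so the minimum is 3.

3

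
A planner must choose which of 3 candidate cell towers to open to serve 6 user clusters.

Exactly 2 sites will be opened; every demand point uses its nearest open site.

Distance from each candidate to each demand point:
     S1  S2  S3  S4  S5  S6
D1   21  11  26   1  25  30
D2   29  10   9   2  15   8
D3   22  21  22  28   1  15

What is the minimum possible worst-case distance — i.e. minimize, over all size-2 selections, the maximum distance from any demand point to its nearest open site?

Open {D1, D2}.
  Farthest demand point is S1 at distance 21 (to D1); all others are ≤ 21.
With {D1, D3} the worst case is 22.
With {D2, D3} the worst case is 22.
No size-2 selection achieves below 21.

21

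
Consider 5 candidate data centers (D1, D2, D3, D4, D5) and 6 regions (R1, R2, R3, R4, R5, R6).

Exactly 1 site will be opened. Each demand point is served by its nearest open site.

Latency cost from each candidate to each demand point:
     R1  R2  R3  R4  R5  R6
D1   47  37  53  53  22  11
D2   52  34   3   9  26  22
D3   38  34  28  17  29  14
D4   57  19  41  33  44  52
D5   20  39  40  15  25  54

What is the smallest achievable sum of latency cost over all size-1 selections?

146

Open {D2}.
  R1→D2 52, R2→D2 34, R3→D2 3, R4→D2 9, R5→D2 26, R6→D2 22  ⇒ total 146.
Compare {D3}: total 160.
Compare {D5}: total 193.
No size-1 selection does better; minimum is 146.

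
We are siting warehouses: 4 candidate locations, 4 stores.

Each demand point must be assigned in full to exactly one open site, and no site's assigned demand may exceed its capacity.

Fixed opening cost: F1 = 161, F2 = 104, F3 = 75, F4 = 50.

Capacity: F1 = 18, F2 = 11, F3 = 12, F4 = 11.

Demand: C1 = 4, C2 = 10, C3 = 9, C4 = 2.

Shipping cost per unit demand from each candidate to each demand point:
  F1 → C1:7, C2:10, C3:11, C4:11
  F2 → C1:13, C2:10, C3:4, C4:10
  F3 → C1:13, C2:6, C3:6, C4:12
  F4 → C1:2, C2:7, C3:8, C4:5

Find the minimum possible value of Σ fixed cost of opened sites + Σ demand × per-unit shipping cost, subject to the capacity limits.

Open {F2, F3, F4}; cheapest assignment that respects the capacities:
  F2 (cap 11, load 9): C3 — cost 9×4 = 36
  F3 (cap 12, load 10): C2 — cost 10×6 = 60
  F4 (cap 11, load 6): C1, C4 — cost 4×2 + 2×5 = 18
  Shipping 114, fixed 229 → total 343.
  Any other capacity-feasible assignment to {F2, F3, F4} ships for at least 114.
Compare {F1, F4}: its best feasible assignment gives total 421.
Compare {F1, F3}: its best feasible assignment gives total 440.
Every other set of open sites that can feasibly serve all demand totals ≥ 421 even under its best assignment. Minimum: 343.

343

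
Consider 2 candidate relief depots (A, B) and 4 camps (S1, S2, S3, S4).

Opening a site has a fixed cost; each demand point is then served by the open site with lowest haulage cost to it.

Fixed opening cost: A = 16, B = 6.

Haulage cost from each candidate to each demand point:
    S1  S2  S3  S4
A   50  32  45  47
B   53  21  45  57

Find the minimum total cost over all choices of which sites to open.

Open {B}: assign each demand point to its cheapest open site.
  S1→B 53, S2→B 21, S3→B 45, S4→B 57
  haulage cost 176, fixed 6 → total 182.
Compare {A, B}: haulage cost 163 + fixed 22 = 185.
Compare {A}: haulage cost 174 + fixed 16 = 190.

182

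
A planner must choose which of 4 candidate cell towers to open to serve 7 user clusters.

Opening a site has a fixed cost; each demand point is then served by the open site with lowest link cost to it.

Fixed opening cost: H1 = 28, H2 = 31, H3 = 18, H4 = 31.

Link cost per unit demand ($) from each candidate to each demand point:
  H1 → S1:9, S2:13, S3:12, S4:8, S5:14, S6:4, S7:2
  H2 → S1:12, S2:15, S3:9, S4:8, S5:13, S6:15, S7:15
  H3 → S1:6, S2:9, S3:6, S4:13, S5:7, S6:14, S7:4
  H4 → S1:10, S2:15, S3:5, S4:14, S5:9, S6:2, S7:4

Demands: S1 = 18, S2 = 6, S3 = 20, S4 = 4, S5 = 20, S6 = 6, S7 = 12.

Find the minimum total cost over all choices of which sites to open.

547

Open {H1, H3, H4}: assign each demand point to its cheapest open site.
  S1→H3 18×6=108, S2→H3 6×9=54, S3→H4 20×5=100, S4→H1 4×8=32, S5→H3 20×7=140, S6→H4 6×2=12, S7→H1 12×2=24
  link cost 470, fixed 77 → total 547.
Compare {H1, H3}: link cost 502 + fixed 46 = 548.
Compare {H3, H4}: link cost 514 + fixed 49 = 563.
Compare {H2, H3, H4}: link cost 494 + fixed 80 = 574.
All other subsets cost ≥ 548. Minimum total cost: 547.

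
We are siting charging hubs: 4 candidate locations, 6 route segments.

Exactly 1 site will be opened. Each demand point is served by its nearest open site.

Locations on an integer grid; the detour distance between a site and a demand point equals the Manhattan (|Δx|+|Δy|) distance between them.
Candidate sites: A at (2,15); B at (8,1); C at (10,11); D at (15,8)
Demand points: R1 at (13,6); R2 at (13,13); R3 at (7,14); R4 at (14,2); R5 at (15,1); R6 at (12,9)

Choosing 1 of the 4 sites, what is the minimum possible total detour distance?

Open {D}.
  R1→D 4, R2→D 7, R3→D 14, R4→D 7, R5→D 7, R6→D 4  ⇒ total 43.
Compare {C}: total 51.
Compare {B}: total 67.
No size-1 selection does better; minimum is 43.

43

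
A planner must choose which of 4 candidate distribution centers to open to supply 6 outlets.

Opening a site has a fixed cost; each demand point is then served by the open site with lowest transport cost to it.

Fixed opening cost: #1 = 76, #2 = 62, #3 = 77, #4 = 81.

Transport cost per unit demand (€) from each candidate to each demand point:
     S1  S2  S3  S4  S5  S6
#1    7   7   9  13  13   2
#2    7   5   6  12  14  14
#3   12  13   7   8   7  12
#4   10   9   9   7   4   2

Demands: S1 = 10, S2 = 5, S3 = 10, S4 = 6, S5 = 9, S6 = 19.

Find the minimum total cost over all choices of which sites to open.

Open {#2, #4}: assign each demand point to its cheapest open site.
  S1→#2 10×7=70, S2→#2 5×5=25, S3→#2 10×6=60, S4→#4 6×7=42, S5→#4 9×4=36, S6→#4 19×2=38
  transport cost 271, fixed 143 → total 414.
Compare {#4}: transport cost 351 + fixed 81 = 432.
Compare {#1, #4}: transport cost 311 + fixed 157 = 468.
Compare {#1, #3}: transport cost 324 + fixed 153 = 477.
All other subsets cost ≥ 432. Minimum total cost: 414.

414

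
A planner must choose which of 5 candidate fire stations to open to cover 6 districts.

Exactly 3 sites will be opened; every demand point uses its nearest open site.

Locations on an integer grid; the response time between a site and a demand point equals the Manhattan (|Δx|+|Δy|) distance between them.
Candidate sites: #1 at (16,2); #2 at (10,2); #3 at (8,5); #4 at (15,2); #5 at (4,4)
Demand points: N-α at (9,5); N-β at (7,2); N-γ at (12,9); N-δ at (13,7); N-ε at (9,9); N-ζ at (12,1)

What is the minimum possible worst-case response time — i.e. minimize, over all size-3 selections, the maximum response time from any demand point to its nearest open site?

Open {#1, #2, #3}.
  Farthest demand point is N-γ at response time 8 (to #3); all others are ≤ 8.
With {#1, #3, #4} the worst case is 8.
With {#1, #3, #5} the worst case is 8.
No size-3 selection achieves below 8.

8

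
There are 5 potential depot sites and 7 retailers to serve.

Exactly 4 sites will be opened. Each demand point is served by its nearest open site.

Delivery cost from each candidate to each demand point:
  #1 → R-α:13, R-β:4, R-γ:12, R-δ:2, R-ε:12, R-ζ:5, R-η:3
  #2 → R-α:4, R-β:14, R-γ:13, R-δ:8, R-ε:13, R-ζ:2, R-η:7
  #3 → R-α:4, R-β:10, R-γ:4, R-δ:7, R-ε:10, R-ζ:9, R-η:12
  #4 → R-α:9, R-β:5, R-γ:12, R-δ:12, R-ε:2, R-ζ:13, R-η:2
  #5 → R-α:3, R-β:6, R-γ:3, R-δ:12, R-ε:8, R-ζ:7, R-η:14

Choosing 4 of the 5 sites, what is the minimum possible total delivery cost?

Open {#1, #2, #4, #5}.
  R-α→#5 3, R-β→#1 4, R-γ→#5 3, R-δ→#1 2, R-ε→#4 2, R-ζ→#2 2, R-η→#4 2  ⇒ total 18.
Compare {#1, #2, #3, #4}: total 20.
Compare {#1, #3, #4, #5}: total 21.
No size-4 selection does better; minimum is 18.

18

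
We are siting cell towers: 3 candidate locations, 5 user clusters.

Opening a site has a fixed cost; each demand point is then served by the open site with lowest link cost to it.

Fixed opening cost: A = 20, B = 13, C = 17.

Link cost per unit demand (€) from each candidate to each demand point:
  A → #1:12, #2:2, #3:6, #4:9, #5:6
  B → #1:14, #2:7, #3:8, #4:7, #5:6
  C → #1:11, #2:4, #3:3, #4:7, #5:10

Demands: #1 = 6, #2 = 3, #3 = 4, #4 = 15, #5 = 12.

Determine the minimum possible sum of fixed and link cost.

297

Open {B, C}: assign each demand point to its cheapest open site.
  #1→C 6×11=66, #2→C 3×4=12, #3→C 4×3=12, #4→B 15×7=105, #5→B 12×6=72
  link cost 267, fixed 30 → total 297.
Compare {A, C}: link cost 261 + fixed 37 = 298.
Compare {A, B, C}: link cost 261 + fixed 50 = 311.
Compare {A, B}: link cost 279 + fixed 33 = 312.
All other subsets cost ≥ 298. Minimum total cost: 297.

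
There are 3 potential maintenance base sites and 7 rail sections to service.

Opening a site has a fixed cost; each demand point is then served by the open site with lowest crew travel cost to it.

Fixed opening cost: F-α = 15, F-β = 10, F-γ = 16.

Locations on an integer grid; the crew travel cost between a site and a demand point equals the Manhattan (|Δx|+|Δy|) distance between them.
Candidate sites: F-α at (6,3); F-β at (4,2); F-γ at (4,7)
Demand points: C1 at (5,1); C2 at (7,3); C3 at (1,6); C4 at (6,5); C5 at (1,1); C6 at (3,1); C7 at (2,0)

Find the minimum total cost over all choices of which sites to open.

Open {F-β}: assign each demand point to its cheapest open site.
  C1→F-β 2, C2→F-β 4, C3→F-β 7, C4→F-β 5, C5→F-β 4, C6→F-β 2, C7→F-β 4
  crew travel cost 28, fixed 10 → total 38.
Compare {F-α, F-β}: crew travel cost 22 + fixed 25 = 47.
Compare {F-α}: crew travel cost 33 + fixed 15 = 48.
Compare {F-β, F-γ}: crew travel cost 24 + fixed 26 = 50.
All other subsets cost ≥ 47. Minimum total cost: 38.

38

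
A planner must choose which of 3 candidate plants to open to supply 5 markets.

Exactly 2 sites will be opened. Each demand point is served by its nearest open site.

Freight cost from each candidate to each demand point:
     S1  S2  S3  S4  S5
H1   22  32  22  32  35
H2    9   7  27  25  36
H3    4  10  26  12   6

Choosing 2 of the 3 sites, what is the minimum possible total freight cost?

Open {H1, H3}.
  S1→H3 4, S2→H3 10, S3→H1 22, S4→H3 12, S5→H3 6  ⇒ total 54.
Compare {H2, H3}: total 55.
Compare {H1, H2}: total 98.

54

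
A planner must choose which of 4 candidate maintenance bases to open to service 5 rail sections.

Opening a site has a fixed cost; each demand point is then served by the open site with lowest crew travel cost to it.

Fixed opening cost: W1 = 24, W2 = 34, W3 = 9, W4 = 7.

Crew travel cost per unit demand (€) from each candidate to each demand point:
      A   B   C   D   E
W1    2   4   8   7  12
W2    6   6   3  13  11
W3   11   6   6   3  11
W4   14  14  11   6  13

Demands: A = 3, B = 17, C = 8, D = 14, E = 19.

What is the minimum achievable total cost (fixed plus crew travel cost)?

Open {W1, W3}: assign each demand point to its cheapest open site.
  A→W1 3×2=6, B→W1 17×4=68, C→W3 8×6=48, D→W3 14×3=42, E→W3 19×11=209
  crew travel cost 373, fixed 33 → total 406.
Compare {W1, W3, W4}: crew travel cost 373 + fixed 40 = 413.
Compare {W1, W2, W3}: crew travel cost 349 + fixed 67 = 416.
Compare {W1, W2, W3, W4}: crew travel cost 349 + fixed 74 = 423.
All other subsets cost ≥ 413. Minimum total cost: 406.

406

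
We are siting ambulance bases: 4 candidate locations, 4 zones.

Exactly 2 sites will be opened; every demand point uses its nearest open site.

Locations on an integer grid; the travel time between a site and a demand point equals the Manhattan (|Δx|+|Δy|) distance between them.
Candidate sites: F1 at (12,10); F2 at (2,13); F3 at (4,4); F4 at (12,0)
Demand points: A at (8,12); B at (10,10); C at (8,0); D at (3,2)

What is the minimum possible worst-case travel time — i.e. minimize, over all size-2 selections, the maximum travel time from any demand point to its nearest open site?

Open {F1, F3}.
  Farthest demand point is C at travel time 8 (to F3); all others are ≤ 8.
With {F1, F4} the worst case is 11.
With {F2, F3} the worst case is 11.
No size-2 selection achieves below 8.

8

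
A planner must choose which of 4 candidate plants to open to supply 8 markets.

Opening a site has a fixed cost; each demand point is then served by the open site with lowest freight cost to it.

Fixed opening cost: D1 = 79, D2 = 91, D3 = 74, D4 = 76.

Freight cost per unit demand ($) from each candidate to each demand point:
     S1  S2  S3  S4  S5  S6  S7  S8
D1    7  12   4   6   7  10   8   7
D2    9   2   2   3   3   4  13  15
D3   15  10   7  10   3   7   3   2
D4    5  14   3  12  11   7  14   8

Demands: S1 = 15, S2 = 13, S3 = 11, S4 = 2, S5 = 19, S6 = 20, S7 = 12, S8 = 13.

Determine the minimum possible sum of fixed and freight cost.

553

Open {D2, D3}: assign each demand point to its cheapest open site.
  S1→D2 15×9=135, S2→D2 13×2=26, S3→D2 11×2=22, S4→D2 2×3=6, S5→D2 19×3=57, S6→D2 20×4=80, S7→D3 12×3=36, S8→D3 13×2=26
  freight cost 388, fixed 165 → total 553.
Compare {D2, D3, D4}: freight cost 328 + fixed 241 = 569.
Compare {D1, D2, D3}: freight cost 358 + fixed 244 = 602.
Compare {D1, D2, D3, D4}: freight cost 328 + fixed 320 = 648.
All other subsets cost ≥ 569. Minimum total cost: 553.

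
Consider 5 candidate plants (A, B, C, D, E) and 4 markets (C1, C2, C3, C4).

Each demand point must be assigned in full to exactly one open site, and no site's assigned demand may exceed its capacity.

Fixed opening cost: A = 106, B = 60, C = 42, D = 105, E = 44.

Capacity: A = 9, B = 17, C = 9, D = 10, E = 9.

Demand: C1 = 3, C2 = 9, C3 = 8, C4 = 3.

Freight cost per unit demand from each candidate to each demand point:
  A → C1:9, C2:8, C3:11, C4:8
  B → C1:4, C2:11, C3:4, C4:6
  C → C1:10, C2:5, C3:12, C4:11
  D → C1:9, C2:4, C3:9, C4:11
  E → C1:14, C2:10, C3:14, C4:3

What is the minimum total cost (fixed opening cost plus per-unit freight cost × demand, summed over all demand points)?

Open {B, C}; cheapest assignment that respects the capacities:
  B (cap 17, load 14): C1, C3, C4 — cost 3×4 + 8×4 + 3×6 = 62
  C (cap 9, load 9): C2 — cost 9×5 = 45
  Shipping 107, fixed 102 → total 209.
  Any other capacity-feasible assignment to {B, C} ships for at least 107.
Compare {B, C, E}: its best feasible assignment gives total 244.
Compare {B, E}: its best feasible assignment gives total 256.
Every other set of open sites that can feasibly serve all demand totals ≥ 244 even under its best assignment. Minimum: 209.

209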